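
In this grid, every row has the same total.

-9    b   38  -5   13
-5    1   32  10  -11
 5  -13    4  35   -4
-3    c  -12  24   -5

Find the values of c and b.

Row 2 sums to 27 and so does row 3; that's the common total.
In row 4 the known cells total 4, leaving 27 − 4 = 23.
In row 1 the known cells total 37, leaving 27 − 37 = -10.

c = 23, b = -10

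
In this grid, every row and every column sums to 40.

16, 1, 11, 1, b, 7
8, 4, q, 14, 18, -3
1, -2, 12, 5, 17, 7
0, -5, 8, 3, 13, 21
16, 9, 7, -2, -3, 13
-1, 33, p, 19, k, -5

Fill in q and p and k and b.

The known cells in row 2 total 41, leaving 40 − 41 = -1 for the blank.
The known cells in row 1 total 36, leaving 40 − 36 = 4 for the blank.
The known cells in column 5 total 49, leaving 40 − 49 = -9 for the blank.
The known cells in row 6 total 37, leaving 40 − 37 = 3 for the blank.

q = -1, p = 3, k = -9, b = 4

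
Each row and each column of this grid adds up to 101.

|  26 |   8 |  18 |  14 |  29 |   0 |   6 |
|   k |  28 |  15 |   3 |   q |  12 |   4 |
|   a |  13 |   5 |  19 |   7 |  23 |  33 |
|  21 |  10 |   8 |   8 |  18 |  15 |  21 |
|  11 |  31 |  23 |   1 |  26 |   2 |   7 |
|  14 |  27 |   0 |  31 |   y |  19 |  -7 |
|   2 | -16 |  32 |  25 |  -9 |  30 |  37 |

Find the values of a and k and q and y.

Row 6: 14 + 27 + 0 + 31 + 19 − 7 = 84, so its missing entry is 101 − 84 = 17.
Row 3: 13 + 5 + 19 + 7 + 23 + 33 = 100, so its missing entry is 101 − 100 = 1.
Column 1: 26 + 1 + 21 + 11 + 14 + 2 = 75, so its missing entry is 101 − 75 = 26.
Row 2: 26 + 28 + 15 + 3 + 12 + 4 = 88, so its missing entry is 101 − 88 = 13.

a = 1, k = 26, q = 13, y = 17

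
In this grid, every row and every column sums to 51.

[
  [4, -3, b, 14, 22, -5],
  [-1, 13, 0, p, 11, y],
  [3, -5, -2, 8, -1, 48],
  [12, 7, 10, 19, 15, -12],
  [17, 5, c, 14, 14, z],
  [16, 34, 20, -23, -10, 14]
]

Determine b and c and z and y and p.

The known cells in row 1 total 32, leaving 51 − 32 = 19 for the blank.
The known cells in column 3 total 47, leaving 51 − 47 = 4 for the blank.
The known cells in row 5 total 54, leaving 51 − 54 = -3 for the blank.
The known cells in column 6 total 42, leaving 51 − 42 = 9 for the blank.
The known cells in row 2 total 32, leaving 51 − 32 = 19 for the blank.

b = 19, c = 4, z = -3, y = 9, p = 19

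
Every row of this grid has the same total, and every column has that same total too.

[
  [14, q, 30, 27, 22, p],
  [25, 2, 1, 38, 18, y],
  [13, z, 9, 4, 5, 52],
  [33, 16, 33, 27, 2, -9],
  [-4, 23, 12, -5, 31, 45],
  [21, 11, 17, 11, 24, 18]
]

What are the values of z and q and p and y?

z = 19, q = 31, p = -22, y = 18

Rows 4 and 5 both sum to 102, so that's the common total.
The known cells in row 3 total 83, leaving 102 − 83 = 19 for the blank.
The known cells in column 2 total 71, leaving 102 − 71 = 31 for the blank.
The known cells in row 1 total 124, leaving 102 − 124 = -22 for the blank.
The known cells in row 2 total 84, leaving 102 − 84 = 18 for the blank.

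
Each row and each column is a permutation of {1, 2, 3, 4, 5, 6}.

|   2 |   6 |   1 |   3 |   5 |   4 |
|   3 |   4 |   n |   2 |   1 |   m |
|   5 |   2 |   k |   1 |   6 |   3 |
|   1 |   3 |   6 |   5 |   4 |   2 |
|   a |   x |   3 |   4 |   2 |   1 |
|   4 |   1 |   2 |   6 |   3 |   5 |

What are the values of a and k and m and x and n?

Cell (5,1): column 1 already has {1, 2, 3, 4, 5} → 6.
For row 2, column 6: column 6 already has {1, 2, 3, 4, 5}; that leaves 6.
At (row 2, col 3): row 2 already has {1, 2, 3, 4, 6}, so the value is 5.
For row 3, column 3: row 3 already has {1, 2, 3, 5, 6}; that leaves 4.
For row 5, column 2: row 5 already has {1, 2, 3, 4, 6}; that leaves 5.

a = 6, k = 4, m = 6, x = 5, n = 5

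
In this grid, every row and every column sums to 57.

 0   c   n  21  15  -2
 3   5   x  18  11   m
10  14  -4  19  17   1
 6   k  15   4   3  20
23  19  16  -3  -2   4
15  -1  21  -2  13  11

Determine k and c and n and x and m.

The known cells in column 6 total 34, leaving 57 − 34 = 23 for the blank.
The known cells in row 2 total 60, leaving 57 − 60 = -3 for the blank.
The known cells in row 4 total 48, leaving 57 − 48 = 9 for the blank.
The known cells in column 2 total 46, leaving 57 − 46 = 11 for the blank.
The known cells in row 1 total 45, leaving 57 − 45 = 12 for the blank.

k = 9, c = 11, n = 12, x = -3, m = 23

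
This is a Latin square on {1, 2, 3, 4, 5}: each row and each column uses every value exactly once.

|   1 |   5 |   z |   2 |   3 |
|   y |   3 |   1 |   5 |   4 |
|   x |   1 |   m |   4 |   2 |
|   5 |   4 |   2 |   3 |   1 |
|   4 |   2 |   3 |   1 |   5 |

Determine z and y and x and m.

z = 4, y = 2, x = 3, m = 5

For row 2, column 1: row 2 already has {1, 3, 4, 5}; that leaves 2.
Cell (1,3): row 1 already has {1, 2, 3, 5} → 4.
Cell (3,1): column 1 already has {1, 2, 4, 5} → 3.
For row 3, column 3: row 3 already has {1, 2, 3, 4}; that leaves 5.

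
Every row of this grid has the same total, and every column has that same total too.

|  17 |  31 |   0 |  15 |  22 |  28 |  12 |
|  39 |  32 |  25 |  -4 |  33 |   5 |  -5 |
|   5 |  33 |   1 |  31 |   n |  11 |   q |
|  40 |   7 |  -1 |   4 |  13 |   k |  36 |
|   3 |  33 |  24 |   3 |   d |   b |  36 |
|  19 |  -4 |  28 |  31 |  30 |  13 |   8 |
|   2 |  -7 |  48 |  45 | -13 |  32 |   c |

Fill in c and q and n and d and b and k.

Rows 1 and 2 both sum to 125, so that's the common total.
Row 7: 2 − 7 + 48 + 45 − 13 + 32 = 107, so its missing entry is 125 − 107 = 18.
Column 7: 12 − 5 + 36 + 36 + 8 + 18 = 105, so its missing entry is 125 − 105 = 20.
Row 3: 5 + 33 + 1 + 31 + 11 + 20 = 101, so its missing entry is 125 − 101 = 24.
Column 5: 22 + 33 + 24 + 13 + 30 − 13 = 109, so its missing entry is 125 − 109 = 16.
Row 5: 3 + 33 + 24 + 3 + 16 + 36 = 115, so its missing entry is 125 − 115 = 10.
Row 4: 40 + 7 − 1 + 4 + 13 + 36 = 99, so its missing entry is 125 − 99 = 26.

c = 18, q = 20, n = 24, d = 16, b = 10, k = 26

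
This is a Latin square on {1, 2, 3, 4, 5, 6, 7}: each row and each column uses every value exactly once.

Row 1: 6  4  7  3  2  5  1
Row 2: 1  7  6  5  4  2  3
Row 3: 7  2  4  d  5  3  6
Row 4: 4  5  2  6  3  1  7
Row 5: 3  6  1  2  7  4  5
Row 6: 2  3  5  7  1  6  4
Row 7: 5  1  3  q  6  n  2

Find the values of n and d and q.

n = 7, d = 1, q = 4

For row 3, column 4: row 3 already has {2, 3, 4, 5, 6, 7}; that leaves 1.
At (row 7, col 4): column 4 already has {1, 2, 3, 5, 6, 7}, so the value is 4.
For row 7, column 6: row 7 already has {1, 2, 3, 4, 5, 6}; that leaves 7.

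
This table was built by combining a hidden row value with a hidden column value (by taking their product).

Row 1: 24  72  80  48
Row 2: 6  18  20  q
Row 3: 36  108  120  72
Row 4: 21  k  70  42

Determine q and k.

q = 12, k = 63

Each row is a constant multiple of every other row — this is a multiplication table with the headers hidden.
Row 2 is 6/24 = 1/4 times row 1, so its entry in column 4 is 48 × 1/4 = 12.
Row 4 is 21/24 = 7/8 times row 1, so its entry in column 2 is 72 × 7/8 = 63.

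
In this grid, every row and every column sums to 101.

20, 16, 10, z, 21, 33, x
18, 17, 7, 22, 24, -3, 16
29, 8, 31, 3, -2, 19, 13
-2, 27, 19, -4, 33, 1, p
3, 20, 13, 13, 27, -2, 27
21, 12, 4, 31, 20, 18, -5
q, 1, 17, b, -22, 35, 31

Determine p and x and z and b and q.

p = 27, x = -8, z = 9, b = 27, q = 12

Row 4: -2 + 27 + 19 − 4 + 33 + 1 = 74, so its missing entry is 101 − 74 = 27.
Column 7: 16 + 13 + 27 + 27 − 5 + 31 = 109, so its missing entry is 101 − 109 = -8.
Row 1: 20 + 16 + 10 + 21 + 33 − 8 = 92, so its missing entry is 101 − 92 = 9.
Column 1: 20 + 18 + 29 − 2 + 3 + 21 = 89, so its missing entry is 101 − 89 = 12.
Row 7: 12 + 1 + 17 − 22 + 35 + 31 = 74, so its missing entry is 101 − 74 = 27.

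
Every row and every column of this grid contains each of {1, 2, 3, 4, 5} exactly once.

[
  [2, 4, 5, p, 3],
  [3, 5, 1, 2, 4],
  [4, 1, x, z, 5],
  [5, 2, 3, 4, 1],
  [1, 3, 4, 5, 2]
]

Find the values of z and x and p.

z = 3, x = 2, p = 1

At (row 1, col 4): row 1 already has {2, 3, 4, 5}, so the value is 1.
For row 3, column 4: column 4 already has {1, 2, 4, 5}; that leaves 3.
At (row 3, col 3): row 3 already has {1, 3, 4, 5}, so the value is 2.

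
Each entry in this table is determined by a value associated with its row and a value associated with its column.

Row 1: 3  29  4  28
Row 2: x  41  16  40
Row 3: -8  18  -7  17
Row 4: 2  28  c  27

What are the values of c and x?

c = 3, x = 15

The difference between any two rows is the same in every column — this is an addition table with the headers hidden.
Row 4 minus row 1 is 27 − 28 = -1, so its entry in column 3 is 4 + (-1) = 3.
Row 2 minus row 1 is 40 − 28 = 12, so its entry in column 1 is 3 + 12 = 15.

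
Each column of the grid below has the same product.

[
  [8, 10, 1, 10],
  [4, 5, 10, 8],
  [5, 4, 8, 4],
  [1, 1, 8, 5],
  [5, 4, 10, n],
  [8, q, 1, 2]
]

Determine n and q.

Columns 1 and 3 each multiply to 6400, so every column has product 6400.
Column 4: 10×8×4×5×2 = 3200, so the missing entry is 6400 ÷ 3200 = 2.
Column 2: 10×5×4×1×4 = 800, so the missing entry is 6400 ÷ 800 = 8.

n = 2, q = 8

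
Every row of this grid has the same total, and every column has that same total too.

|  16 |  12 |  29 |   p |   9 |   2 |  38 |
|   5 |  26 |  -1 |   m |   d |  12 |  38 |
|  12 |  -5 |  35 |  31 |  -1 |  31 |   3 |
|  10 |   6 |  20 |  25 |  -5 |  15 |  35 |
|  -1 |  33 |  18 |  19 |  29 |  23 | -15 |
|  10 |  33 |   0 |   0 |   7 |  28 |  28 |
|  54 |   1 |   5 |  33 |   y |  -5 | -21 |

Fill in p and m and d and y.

Rows 3 and 4 both sum to 106, so that's the common total.
The known cells in row 1 total 106, leaving 106 − 106 = 0 for the blank.
The known cells in column 4 total 108, leaving 106 − 108 = -2 for the blank.
The known cells in row 7 total 67, leaving 106 − 67 = 39 for the blank.
The known cells in row 2 total 78, leaving 106 − 78 = 28 for the blank.

p = 0, m = -2, d = 28, y = 39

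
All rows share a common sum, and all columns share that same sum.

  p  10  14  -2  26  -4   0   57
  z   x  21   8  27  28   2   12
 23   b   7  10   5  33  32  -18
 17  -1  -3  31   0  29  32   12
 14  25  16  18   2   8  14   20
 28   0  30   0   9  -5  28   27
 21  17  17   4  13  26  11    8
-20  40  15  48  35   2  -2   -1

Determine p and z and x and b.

p = 16, z = 18, x = 1, b = 25

Rows 4 and 5 both sum to 117, so that's the common total.
The known cells in row 3 total 92, leaving 117 − 92 = 25 for the blank.
The known cells in column 2 total 116, leaving 117 − 116 = 1 for the blank.
The known cells in row 2 total 99, leaving 117 − 99 = 18 for the blank.
The known cells in row 1 total 101, leaving 117 − 101 = 16 for the blank.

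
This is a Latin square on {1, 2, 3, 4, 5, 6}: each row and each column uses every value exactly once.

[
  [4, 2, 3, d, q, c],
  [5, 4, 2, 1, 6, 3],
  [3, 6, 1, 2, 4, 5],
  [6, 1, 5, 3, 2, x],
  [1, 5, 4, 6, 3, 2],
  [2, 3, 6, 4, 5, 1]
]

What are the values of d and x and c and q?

d = 5, x = 4, c = 6, q = 1

Cell (1,4): column 4 already has {1, 2, 3, 4, 6} → 5.
At (row 1, col 5): column 5 already has {2, 3, 4, 5, 6}, so the value is 1.
At (row 4, col 6): row 4 already has {1, 2, 3, 5, 6}, so the value is 4.
At (row 1, col 6): row 1 already has {1, 2, 3, 4, 5}, so the value is 6.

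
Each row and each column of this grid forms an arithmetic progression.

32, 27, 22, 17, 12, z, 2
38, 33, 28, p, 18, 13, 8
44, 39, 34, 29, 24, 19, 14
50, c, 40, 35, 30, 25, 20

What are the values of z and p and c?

z = 7, p = 23, c = 45

Along each row the entries change by -5 per step; down each column they change by 6.
Row 1: from 32 at column 1, stepping by -5 to column 6 gives 7.
Row 2: from 38 at column 1, stepping by -5 to column 4 gives 23.
Row 4: from 50 at column 1, stepping by -5 to column 2 gives 45.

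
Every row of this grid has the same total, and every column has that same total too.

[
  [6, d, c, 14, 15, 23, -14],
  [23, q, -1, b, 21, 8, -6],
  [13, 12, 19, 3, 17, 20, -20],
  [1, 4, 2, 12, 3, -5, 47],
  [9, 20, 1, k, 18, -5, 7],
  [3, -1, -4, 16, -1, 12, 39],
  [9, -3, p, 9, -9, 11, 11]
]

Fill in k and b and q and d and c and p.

k = 14, b = -4, q = 23, d = 9, c = 11, p = 36

Rows 3 and 4 both sum to 64, so that's the common total.
The known cells in row 7 total 28, leaving 64 − 28 = 36 for the blank.
The known cells in row 5 total 50, leaving 64 − 50 = 14 for the blank.
The known cells in column 3 total 53, leaving 64 − 53 = 11 for the blank.
The known cells in row 1 total 55, leaving 64 − 55 = 9 for the blank.
The known cells in column 2 total 41, leaving 64 − 41 = 23 for the blank.
The known cells in row 2 total 68, leaving 64 − 68 = -4 for the blank.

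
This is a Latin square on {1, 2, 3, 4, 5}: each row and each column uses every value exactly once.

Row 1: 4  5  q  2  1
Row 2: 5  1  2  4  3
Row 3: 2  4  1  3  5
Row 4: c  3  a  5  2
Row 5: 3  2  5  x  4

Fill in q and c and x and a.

q = 3, c = 1, x = 1, a = 4

Cell (5,4): row 5 already has {2, 3, 4, 5} → 1.
At (row 1, col 3): row 1 already has {1, 2, 4, 5}, so the value is 3.
For row 4, column 3: column 3 already has {1, 2, 3, 5}; that leaves 4.
Cell (4,1): row 4 already has {2, 3, 4, 5} → 1.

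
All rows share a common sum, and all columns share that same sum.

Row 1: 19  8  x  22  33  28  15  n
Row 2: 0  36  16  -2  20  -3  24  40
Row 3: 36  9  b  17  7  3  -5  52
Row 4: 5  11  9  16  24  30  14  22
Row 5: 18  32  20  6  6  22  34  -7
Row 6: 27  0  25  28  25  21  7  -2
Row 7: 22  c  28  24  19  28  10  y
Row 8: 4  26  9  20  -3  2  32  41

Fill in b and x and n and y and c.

b = 12, x = 12, n = -6, y = -9, c = 9

Rows 2 and 4 both sum to 131, so that's the common total.
Column 2: 8 + 36 + 9 + 11 + 32 + 0 + 26 = 122, so its missing entry is 131 − 122 = 9.
Row 7: 22 + 9 + 28 + 24 + 19 + 28 + 10 = 140, so its missing entry is 131 − 140 = -9.
Column 8: 40 + 52 + 22 − 7 − 2 − 9 + 41 = 137, so its missing entry is 131 − 137 = -6.
Row 1: 19 + 8 + 22 + 33 + 28 + 15 − 6 = 119, so its missing entry is 131 − 119 = 12.
Row 3: 36 + 9 + 17 + 7 + 3 − 5 + 52 = 119, so its missing entry is 131 − 119 = 12.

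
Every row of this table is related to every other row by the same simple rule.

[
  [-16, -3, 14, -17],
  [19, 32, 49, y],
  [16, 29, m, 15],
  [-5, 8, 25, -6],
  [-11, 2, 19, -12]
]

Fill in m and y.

m = 46, y = 18

The difference between any two rows is the same in every column — this is an addition table with the headers hidden.
Row 3 minus row 1 is 16 − (-16) = 32, so its entry in column 3 is 14 + 32 = 46.
Row 2 minus row 1 is 19 − (-16) = 35, so its entry in column 4 is -17 + 35 = 18.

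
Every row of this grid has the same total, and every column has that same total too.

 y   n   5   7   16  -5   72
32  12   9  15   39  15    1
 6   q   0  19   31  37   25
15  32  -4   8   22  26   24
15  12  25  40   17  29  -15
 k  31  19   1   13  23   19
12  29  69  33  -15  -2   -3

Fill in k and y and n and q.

k = 17, y = 26, n = 2, q = 5

Rows 2 and 4 both sum to 123, so that's the common total.
Row 6: 31 + 19 + 1 + 13 + 23 + 19 = 106, so its missing entry is 123 − 106 = 17.
Row 3: 6 + 0 + 19 + 31 + 37 + 25 = 118, so its missing entry is 123 − 118 = 5.
Column 2: 12 + 5 + 32 + 12 + 31 + 29 = 121, so its missing entry is 123 − 121 = 2.
Row 1: 2 + 5 + 7 + 16 − 5 + 72 = 97, so its missing entry is 123 − 97 = 26.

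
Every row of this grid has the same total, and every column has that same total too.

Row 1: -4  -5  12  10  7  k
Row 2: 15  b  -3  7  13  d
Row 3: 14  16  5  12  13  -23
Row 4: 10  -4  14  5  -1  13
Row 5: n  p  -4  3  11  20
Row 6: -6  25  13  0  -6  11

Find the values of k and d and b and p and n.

Rows 3 and 4 both sum to 37, so that's the common total.
Column 1: -4 + 15 + 14 + 10 − 6 = 29, so its missing entry is 37 − 29 = 8.
Row 1: -4 − 5 + 12 + 10 + 7 = 20, so its missing entry is 37 − 20 = 17.
Column 6: 17 − 23 + 13 + 20 + 11 = 38, so its missing entry is 37 − 38 = -1.
Row 2: 15 − 3 + 7 + 13 − 1 = 31, so its missing entry is 37 − 31 = 6.
Row 5: 8 − 4 + 3 + 11 + 20 = 38, so its missing entry is 37 − 38 = -1.

k = 17, d = -1, b = 6, p = -1, n = 8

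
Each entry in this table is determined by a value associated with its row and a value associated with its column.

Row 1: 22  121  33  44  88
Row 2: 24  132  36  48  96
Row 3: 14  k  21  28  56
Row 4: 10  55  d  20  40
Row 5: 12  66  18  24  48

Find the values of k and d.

k = 77, d = 15

Each row is a constant multiple of every other row — this is a multiplication table with the headers hidden.
Row 3 is 56/88 = 7/11 times row 1, so its entry in column 2 is 121 × 7/11 = 77.
Row 4 is 40/88 = 5/11 times row 1, so its entry in column 3 is 33 × 5/11 = 15.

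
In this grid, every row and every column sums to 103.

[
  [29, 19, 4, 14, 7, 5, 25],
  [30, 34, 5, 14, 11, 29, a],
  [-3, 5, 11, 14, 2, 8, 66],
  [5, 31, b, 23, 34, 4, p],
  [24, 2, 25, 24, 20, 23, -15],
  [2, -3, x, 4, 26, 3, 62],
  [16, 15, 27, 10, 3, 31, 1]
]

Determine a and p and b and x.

a = -20, p = -16, b = 22, x = 9

The known cells in row 6 total 94, leaving 103 − 94 = 9 for the blank.
The known cells in row 2 total 123, leaving 103 − 123 = -20 for the blank.
The known cells in column 3 total 81, leaving 103 − 81 = 22 for the blank.
The known cells in row 4 total 119, leaving 103 − 119 = -16 for the blank.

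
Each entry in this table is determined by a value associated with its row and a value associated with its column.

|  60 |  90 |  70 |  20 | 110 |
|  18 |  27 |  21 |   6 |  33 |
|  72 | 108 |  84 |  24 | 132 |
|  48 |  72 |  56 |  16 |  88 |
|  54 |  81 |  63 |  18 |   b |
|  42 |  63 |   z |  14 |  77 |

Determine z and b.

Each row is a constant multiple of every other row — this is a multiplication table with the headers hidden.
Row 6 is 14/20 = 7/10 times row 1, so its entry in column 3 is 70 × 7/10 = 49.
Row 5 is 18/20 = 9/10 times row 1, so its entry in column 5 is 110 × 9/10 = 99.

z = 49, b = 99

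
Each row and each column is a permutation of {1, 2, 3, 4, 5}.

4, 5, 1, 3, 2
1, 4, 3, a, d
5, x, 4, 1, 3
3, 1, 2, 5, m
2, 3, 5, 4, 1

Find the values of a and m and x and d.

a = 2, m = 4, x = 2, d = 5

Cell (4,5): row 4 already has {1, 2, 3, 5} → 4.
At (row 2, col 4): column 4 already has {1, 3, 4, 5}, so the value is 2.
At (row 3, col 2): row 3 already has {1, 3, 4, 5}, so the value is 2.
Cell (2,5): row 2 already has {1, 2, 3, 4} → 5.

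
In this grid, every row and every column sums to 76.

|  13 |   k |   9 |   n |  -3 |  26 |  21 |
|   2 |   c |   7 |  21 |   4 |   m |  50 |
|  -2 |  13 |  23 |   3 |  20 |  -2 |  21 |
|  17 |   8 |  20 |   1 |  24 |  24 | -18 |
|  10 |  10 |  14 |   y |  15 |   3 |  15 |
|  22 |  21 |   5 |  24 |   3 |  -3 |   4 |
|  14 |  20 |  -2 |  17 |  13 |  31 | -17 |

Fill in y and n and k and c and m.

y = 9, n = 1, k = 9, c = -5, m = -3

The known cells in column 6 total 79, leaving 76 − 79 = -3 for the blank.
The known cells in row 5 total 67, leaving 76 − 67 = 9 for the blank.
The known cells in row 2 total 81, leaving 76 − 81 = -5 for the blank.
The known cells in column 2 total 67, leaving 76 − 67 = 9 for the blank.
The known cells in row 1 total 75, leaving 76 − 75 = 1 for the blank.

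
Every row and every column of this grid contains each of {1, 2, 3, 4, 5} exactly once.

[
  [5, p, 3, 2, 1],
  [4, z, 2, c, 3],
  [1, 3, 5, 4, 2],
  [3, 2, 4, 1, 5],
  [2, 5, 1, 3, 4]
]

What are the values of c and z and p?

c = 5, z = 1, p = 4

At (row 1, col 2): row 1 already has {1, 2, 3, 5}, so the value is 4.
At (row 2, col 2): column 2 already has {2, 3, 4, 5}, so the value is 1.
Cell (2,4): row 2 already has {1, 2, 3, 4} → 5.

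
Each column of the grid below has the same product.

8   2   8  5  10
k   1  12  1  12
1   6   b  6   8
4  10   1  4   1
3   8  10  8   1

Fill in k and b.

k = 10, b = 1

Columns 4 and 5 each multiply to 960, so every column has product 960.
Column 1: 8×1×4×3 = 96, so the missing entry is 960 ÷ 96 = 10.
Column 3: 8×12×1×10 = 960, so the missing entry is 960 ÷ 960 = 1.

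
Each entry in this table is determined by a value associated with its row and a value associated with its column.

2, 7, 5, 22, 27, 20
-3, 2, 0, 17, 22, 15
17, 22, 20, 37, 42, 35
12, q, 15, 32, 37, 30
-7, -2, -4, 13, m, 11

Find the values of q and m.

The difference between any two rows is the same in every column — this is an addition table with the headers hidden.
Row 4 minus row 1 is 15 − 5 = 10, so its entry in column 2 is 7 + 10 = 17.
Row 5 minus row 1 is -4 − 5 = -9, so its entry in column 5 is 27 + (-9) = 18.

q = 17, m = 18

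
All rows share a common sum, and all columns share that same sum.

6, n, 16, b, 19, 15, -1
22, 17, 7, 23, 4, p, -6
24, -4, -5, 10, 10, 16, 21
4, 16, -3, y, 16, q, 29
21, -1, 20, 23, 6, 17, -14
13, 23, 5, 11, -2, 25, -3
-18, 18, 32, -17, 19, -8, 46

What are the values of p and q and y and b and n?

p = 5, q = 2, y = 8, b = 14, n = 3

Rows 3 and 5 both sum to 72, so that's the common total.
Column 2: 17 − 4 + 16 − 1 + 23 + 18 = 69, so its missing entry is 72 − 69 = 3.
Row 2: 22 + 17 + 7 + 23 + 4 − 6 = 67, so its missing entry is 72 − 67 = 5.
Row 1: 6 + 3 + 16 + 19 + 15 − 1 = 58, so its missing entry is 72 − 58 = 14.
Column 4: 14 + 23 + 10 + 23 + 11 − 17 = 64, so its missing entry is 72 − 64 = 8.
Row 4: 4 + 16 − 3 + 8 + 16 + 29 = 70, so its missing entry is 72 − 70 = 2.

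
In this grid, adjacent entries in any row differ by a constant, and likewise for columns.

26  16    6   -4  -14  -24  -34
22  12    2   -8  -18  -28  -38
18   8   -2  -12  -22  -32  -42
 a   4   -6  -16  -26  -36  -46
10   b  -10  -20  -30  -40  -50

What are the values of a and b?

a = 14, b = 0

Along each row the entries change by -10 per step; down each column they change by -4.
Row 4: from 4 at column 2, stepping by -10 to column 1 gives 14.
Row 5: from 10 at column 1, stepping by -10 to column 2 gives 0.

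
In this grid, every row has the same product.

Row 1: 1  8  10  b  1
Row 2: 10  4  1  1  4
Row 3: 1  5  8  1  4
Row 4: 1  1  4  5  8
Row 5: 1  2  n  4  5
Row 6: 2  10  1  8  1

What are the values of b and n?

b = 2, n = 4

Rows 2 and 4 each multiply to 160, so every row has product 160.
Row 1: 1×8×10×1 = 80, so the missing entry is 160 ÷ 80 = 2.
Row 5: 1×2×4×5 = 40, so the missing entry is 160 ÷ 40 = 4.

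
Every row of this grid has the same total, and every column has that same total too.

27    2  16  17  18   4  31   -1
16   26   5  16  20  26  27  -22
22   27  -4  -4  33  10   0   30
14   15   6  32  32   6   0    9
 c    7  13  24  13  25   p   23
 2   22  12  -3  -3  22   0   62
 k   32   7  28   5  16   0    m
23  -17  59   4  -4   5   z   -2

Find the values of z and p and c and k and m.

Rows 1 and 2 both sum to 114, so that's the common total.
The known cells in column 8 total 99, leaving 114 − 99 = 15 for the blank.
The known cells in row 8 total 68, leaving 114 − 68 = 46 for the blank.
The known cells in column 7 total 104, leaving 114 − 104 = 10 for the blank.
The known cells in row 5 total 115, leaving 114 − 115 = -1 for the blank.
The known cells in row 7 total 103, leaving 114 − 103 = 11 for the blank.

z = 46, p = 10, c = -1, k = 11, m = 15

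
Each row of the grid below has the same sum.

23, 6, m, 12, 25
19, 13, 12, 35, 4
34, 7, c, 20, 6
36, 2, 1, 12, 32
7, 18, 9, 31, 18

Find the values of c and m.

c = 16, m = 17

Row 2 sums to 83 and so does row 5; that's the common total.
In row 3 the known cells total 67, leaving 83 − 67 = 16.
In row 1 the known cells total 66, leaving 83 − 66 = 17.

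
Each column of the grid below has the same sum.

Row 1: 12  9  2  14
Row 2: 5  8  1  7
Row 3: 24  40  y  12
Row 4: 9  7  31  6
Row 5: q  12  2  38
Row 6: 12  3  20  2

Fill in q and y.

Column 2 sums to 79 and so does column 4; that's the common total.
In column 1 the known cells total 62, leaving 79 − 62 = 17.
In column 3 the known cells total 56, leaving 79 − 56 = 23.

q = 17, y = 23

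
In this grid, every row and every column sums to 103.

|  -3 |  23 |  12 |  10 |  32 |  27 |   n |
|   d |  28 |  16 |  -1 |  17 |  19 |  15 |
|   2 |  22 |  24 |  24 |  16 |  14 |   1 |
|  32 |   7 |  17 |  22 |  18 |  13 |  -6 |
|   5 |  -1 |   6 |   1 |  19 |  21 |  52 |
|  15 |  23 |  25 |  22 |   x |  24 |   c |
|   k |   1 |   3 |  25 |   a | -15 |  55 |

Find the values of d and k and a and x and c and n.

d = 9, k = 43, a = -9, x = 10, c = -16, n = 2

The known cells in row 1 total 101, leaving 103 − 101 = 2 for the blank.
The known cells in column 7 total 119, leaving 103 − 119 = -16 for the blank.
The known cells in row 6 total 93, leaving 103 − 93 = 10 for the blank.
The known cells in column 5 total 112, leaving 103 − 112 = -9 for the blank.
The known cells in row 7 total 60, leaving 103 − 60 = 43 for the blank.
The known cells in row 2 total 94, leaving 103 − 94 = 9 for the blank.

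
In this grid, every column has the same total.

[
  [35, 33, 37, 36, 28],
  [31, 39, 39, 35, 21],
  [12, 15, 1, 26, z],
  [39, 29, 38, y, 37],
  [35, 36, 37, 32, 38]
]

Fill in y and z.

y = 23, z = 28

The complete columns each total 152.
Column 4 is missing 152 − 129 = 23 (since 36 + 35 + 26 + 32 = 129).
Column 5 is missing 152 − 124 = 28 (since 28 + 21 + 37 + 38 = 124).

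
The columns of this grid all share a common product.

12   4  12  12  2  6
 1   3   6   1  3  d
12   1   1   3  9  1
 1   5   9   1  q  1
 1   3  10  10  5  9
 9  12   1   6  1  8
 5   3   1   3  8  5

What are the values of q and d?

q = 3, d = 3

Columns 2 and 3 each multiply to 6480, so every column has product 6480.
Column 5: 2×3×9×5×1×8 = 2160, so the missing entry is 6480 ÷ 2160 = 3.
Column 6: 6×1×1×9×8×5 = 2160, so the missing entry is 6480 ÷ 2160 = 3.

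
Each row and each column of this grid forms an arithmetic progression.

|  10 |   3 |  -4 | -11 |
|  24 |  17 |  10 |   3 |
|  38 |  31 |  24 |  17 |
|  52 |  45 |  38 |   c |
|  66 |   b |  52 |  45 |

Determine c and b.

Along each row the entries change by -7 per step; down each column they change by 14.
Row 4: from 52 at column 1, stepping by -7 to column 4 gives 31.
Row 5: from 66 at column 1, stepping by -7 to column 2 gives 59.

c = 31, b = 59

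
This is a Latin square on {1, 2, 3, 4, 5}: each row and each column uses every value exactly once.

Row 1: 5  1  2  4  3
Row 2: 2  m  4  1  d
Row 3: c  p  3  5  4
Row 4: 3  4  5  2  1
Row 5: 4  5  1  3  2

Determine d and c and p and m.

Cell (3,1): column 1 already has {2, 3, 4, 5} → 1.
At (row 3, col 2): row 3 already has {1, 3, 4, 5}, so the value is 2.
Cell (2,2): column 2 already has {1, 2, 4, 5} → 3.
For row 2, column 5: row 2 already has {1, 2, 3, 4}; that leaves 5.

d = 5, c = 1, p = 2, m = 3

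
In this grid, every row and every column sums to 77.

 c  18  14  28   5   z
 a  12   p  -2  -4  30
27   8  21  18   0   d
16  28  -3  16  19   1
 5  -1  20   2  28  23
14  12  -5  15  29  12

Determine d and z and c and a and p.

The known cells in column 3 total 47, leaving 77 − 47 = 30 for the blank.
The known cells in row 2 total 66, leaving 77 − 66 = 11 for the blank.
The known cells in column 1 total 73, leaving 77 − 73 = 4 for the blank.
The known cells in row 1 total 69, leaving 77 − 69 = 8 for the blank.
The known cells in row 3 total 74, leaving 77 − 74 = 3 for the blank.

d = 3, z = 8, c = 4, a = 11, p = 30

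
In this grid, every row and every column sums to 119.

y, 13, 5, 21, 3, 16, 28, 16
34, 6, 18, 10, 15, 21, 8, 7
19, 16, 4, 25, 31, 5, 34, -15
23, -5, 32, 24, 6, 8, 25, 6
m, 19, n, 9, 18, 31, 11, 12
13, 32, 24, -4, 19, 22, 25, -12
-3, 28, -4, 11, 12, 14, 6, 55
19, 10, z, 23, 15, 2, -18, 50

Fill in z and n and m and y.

Row 8: 19 + 10 + 23 + 15 + 2 − 18 + 50 = 101, so its missing entry is 119 − 101 = 18.
Column 3: 5 + 18 + 4 + 32 + 24 − 4 + 18 = 97, so its missing entry is 119 − 97 = 22.
Row 5: 19 + 22 + 9 + 18 + 31 + 11 + 12 = 122, so its missing entry is 119 − 122 = -3.
Row 1: 13 + 5 + 21 + 3 + 16 + 28 + 16 = 102, so its missing entry is 119 − 102 = 17.

z = 18, n = 22, m = -3, y = 17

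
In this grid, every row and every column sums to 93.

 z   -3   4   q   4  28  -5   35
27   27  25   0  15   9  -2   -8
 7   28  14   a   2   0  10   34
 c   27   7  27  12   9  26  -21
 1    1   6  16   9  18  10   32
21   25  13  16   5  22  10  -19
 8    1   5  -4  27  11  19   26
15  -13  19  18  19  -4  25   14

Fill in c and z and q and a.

The known cells in row 3 total 95, leaving 93 − 95 = -2 for the blank.
The known cells in column 4 total 71, leaving 93 − 71 = 22 for the blank.
The known cells in row 1 total 85, leaving 93 − 85 = 8 for the blank.
The known cells in row 4 total 87, leaving 93 − 87 = 6 for the blank.

c = 6, z = 8, q = 22, a = -2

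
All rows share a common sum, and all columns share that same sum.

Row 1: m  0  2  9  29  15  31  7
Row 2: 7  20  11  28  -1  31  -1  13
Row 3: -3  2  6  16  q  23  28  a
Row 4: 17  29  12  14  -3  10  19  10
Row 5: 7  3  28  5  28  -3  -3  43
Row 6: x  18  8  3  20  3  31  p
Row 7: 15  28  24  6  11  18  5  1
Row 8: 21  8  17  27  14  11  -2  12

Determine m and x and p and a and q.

Rows 2 and 4 both sum to 108, so that's the common total.
The known cells in column 5 total 98, leaving 108 − 98 = 10 for the blank.
The known cells in row 3 total 82, leaving 108 − 82 = 26 for the blank.
The known cells in row 1 total 93, leaving 108 − 93 = 15 for the blank.
The known cells in column 8 total 112, leaving 108 − 112 = -4 for the blank.
The known cells in row 6 total 79, leaving 108 − 79 = 29 for the blank.

m = 15, x = 29, p = -4, a = 26, q = 10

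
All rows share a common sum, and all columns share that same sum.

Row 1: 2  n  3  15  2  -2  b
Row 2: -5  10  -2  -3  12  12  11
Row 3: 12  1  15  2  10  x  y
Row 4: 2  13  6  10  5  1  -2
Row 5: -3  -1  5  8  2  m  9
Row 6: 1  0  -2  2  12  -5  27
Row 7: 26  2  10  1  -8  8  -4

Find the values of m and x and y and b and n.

Rows 2 and 4 both sum to 35, so that's the common total.
The known cells in column 2 total 25, leaving 35 − 25 = 10 for the blank.
The known cells in row 1 total 30, leaving 35 − 30 = 5 for the blank.
The known cells in row 5 total 20, leaving 35 − 20 = 15 for the blank.
The known cells in column 7 total 46, leaving 35 − 46 = -11 for the blank.
The known cells in row 3 total 29, leaving 35 − 29 = 6 for the blank.

m = 15, x = 6, y = -11, b = 5, n = 10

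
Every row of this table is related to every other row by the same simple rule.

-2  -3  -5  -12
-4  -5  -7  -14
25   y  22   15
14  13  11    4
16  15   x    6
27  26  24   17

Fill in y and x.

y = 24, x = 13

The difference between any two rows is the same in every column — this is an addition table with the headers hidden.
Row 3 minus row 1 is 25 − (-2) = 27, so its entry in column 2 is -3 + 27 = 24.
Row 5 minus row 1 is 16 − (-2) = 18, so its entry in column 3 is -5 + 18 = 13.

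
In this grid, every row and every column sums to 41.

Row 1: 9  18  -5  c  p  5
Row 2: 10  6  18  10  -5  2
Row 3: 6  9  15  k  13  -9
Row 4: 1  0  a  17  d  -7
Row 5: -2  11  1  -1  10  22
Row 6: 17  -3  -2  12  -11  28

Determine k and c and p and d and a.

Row 3: 6 + 9 + 15 + 13 − 9 = 34, so its missing entry is 41 − 34 = 7.
Column 4: 10 + 7 + 17 − 1 + 12 = 45, so its missing entry is 41 − 45 = -4.
Row 1: 9 + 18 − 5 − 4 + 5 = 23, so its missing entry is 41 − 23 = 18.
Column 5: 18 − 5 + 13 + 10 − 11 = 25, so its missing entry is 41 − 25 = 16.
Row 4: 1 + 0 + 17 + 16 − 7 = 27, so its missing entry is 41 − 27 = 14.

k = 7, c = -4, p = 18, d = 16, a = 14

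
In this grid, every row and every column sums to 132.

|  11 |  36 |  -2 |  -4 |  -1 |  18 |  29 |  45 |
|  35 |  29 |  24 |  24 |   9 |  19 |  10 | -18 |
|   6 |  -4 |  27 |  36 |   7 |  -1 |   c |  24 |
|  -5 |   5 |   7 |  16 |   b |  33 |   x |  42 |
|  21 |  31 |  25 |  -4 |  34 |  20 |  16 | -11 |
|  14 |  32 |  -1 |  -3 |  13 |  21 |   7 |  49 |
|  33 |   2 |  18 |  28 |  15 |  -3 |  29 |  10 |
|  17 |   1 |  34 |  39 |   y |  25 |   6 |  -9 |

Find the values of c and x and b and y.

The known cells in row 8 total 113, leaving 132 − 113 = 19 for the blank.
The known cells in row 3 total 95, leaving 132 − 95 = 37 for the blank.
The known cells in column 5 total 96, leaving 132 − 96 = 36 for the blank.
The known cells in row 4 total 134, leaving 132 − 134 = -2 for the blank.

c = 37, x = -2, b = 36, y = 19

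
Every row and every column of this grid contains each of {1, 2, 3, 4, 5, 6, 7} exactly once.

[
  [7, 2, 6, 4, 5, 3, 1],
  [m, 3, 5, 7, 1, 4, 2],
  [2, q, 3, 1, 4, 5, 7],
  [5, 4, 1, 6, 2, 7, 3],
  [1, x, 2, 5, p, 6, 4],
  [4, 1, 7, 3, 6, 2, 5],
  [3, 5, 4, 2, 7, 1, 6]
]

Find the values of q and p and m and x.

q = 6, p = 3, m = 6, x = 7

At (row 2, col 1): row 2 already has {1, 2, 3, 4, 5, 7}, so the value is 6.
For row 3, column 2: row 3 already has {1, 2, 3, 4, 5, 7}; that leaves 6.
Cell (5,2): column 2 already has {1, 2, 3, 4, 5, 6} → 7.
At (row 5, col 5): row 5 already has {1, 2, 4, 5, 6, 7}, so the value is 3.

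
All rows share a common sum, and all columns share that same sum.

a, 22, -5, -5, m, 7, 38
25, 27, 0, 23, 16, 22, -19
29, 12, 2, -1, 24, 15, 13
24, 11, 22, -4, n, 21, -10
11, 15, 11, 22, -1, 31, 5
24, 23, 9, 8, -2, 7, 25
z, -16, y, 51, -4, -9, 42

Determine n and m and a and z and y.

n = 30, m = 31, a = 6, z = -25, y = 55

Rows 2 and 3 both sum to 94, so that's the common total.
Column 3 has -5 + 0 + 2 + 22 + 11 + 9 = 39; the blank must be 94 − 39 = 55.
Row 4 has 24 + 11 + 22 − 4 + 21 − 10 = 64; the blank must be 94 − 64 = 30.
Column 5 has 16 + 24 + 30 − 1 − 2 − 4 = 63; the blank must be 94 − 63 = 31.
Row 1 has 22 − 5 − 5 + 31 + 7 + 38 = 88; the blank must be 94 − 88 = 6.
Row 7 has -16 + 55 + 51 − 4 − 9 + 42 = 119; the blank must be 94 − 119 = -25.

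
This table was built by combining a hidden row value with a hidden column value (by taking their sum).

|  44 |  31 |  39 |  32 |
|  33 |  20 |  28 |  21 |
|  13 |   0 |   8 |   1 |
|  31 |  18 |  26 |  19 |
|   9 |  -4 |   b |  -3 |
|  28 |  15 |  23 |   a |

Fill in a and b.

The difference between any two rows is the same in every column — this is an addition table with the headers hidden.
Row 6 minus row 1 is 28 − 44 = -16, so its entry in column 4 is 32 + (-16) = 16.
Row 5 minus row 1 is 9 − 44 = -35, so its entry in column 3 is 39 + (-35) = 4.

a = 16, b = 4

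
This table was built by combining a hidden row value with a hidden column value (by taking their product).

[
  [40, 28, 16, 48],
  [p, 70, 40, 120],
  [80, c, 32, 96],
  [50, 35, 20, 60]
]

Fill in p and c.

p = 100, c = 56

Each row is a constant multiple of every other row — this is a multiplication table with the headers hidden.
Row 2 is 120/48 = 5/2 times row 1, so its entry in column 1 is 40 × 5/2 = 100.
Row 3 is 96/48 = 2/1 times row 1, so its entry in column 2 is 28 × 2/1 = 56.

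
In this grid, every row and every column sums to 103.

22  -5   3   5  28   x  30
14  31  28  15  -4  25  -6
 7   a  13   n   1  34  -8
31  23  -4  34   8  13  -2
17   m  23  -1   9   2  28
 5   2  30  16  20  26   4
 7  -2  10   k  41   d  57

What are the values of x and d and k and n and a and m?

The known cells in row 1 total 83, leaving 103 − 83 = 20 for the blank.
The known cells in column 6 total 120, leaving 103 − 120 = -17 for the blank.
The known cells in row 7 total 96, leaving 103 − 96 = 7 for the blank.
The known cells in column 4 total 76, leaving 103 − 76 = 27 for the blank.
The known cells in row 3 total 74, leaving 103 − 74 = 29 for the blank.
The known cells in row 5 total 78, leaving 103 − 78 = 25 for the blank.

x = 20, d = -17, k = 7, n = 27, a = 29, m = 25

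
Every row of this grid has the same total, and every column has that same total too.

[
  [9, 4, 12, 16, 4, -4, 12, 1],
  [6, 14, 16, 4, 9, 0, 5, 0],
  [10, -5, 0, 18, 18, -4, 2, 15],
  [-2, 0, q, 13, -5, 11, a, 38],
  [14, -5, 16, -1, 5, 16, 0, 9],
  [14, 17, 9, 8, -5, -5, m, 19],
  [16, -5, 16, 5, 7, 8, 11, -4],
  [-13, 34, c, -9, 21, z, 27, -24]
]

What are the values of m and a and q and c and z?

Rows 1 and 2 both sum to 54, so that's the common total.
Column 6 has -4 + 0 − 4 + 11 + 16 − 5 + 8 = 22; the blank must be 54 − 22 = 32.
Row 6 has 14 + 17 + 9 + 8 − 5 − 5 + 19 = 57; the blank must be 54 − 57 = -3.
Row 8 has -13 + 34 − 9 + 21 + 32 + 27 − 24 = 68; the blank must be 54 − 68 = -14.
Column 7 has 12 + 5 + 2 + 0 − 3 + 11 + 27 = 54; the blank must be 54 − 54 = 0.
Row 4 has -2 + 0 + 13 − 5 + 11 + 0 + 38 = 55; the blank must be 54 − 55 = -1.

m = -3, a = 0, q = -1, c = -14, z = 32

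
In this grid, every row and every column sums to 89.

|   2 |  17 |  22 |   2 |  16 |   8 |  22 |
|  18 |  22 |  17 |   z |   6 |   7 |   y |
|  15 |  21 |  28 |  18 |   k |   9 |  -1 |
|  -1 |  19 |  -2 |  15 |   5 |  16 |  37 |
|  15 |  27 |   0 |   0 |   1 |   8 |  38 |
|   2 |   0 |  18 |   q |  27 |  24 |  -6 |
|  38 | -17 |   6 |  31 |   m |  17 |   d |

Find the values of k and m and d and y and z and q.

Row 3: 15 + 21 + 28 + 18 + 9 − 1 = 90, so its missing entry is 89 − 90 = -1.
Row 6: 2 + 0 + 18 + 27 + 24 − 6 = 65, so its missing entry is 89 − 65 = 24.
Column 5: 16 + 6 − 1 + 5 + 1 + 27 = 54, so its missing entry is 89 − 54 = 35.
Row 7: 38 − 17 + 6 + 31 + 35 + 17 = 110, so its missing entry is 89 − 110 = -21.
Column 7: 22 − 1 + 37 + 38 − 6 − 21 = 69, so its missing entry is 89 − 69 = 20.
Row 2: 18 + 22 + 17 + 6 + 7 + 20 = 90, so its missing entry is 89 − 90 = -1.

k = -1, m = 35, d = -21, y = 20, z = -1, q = 24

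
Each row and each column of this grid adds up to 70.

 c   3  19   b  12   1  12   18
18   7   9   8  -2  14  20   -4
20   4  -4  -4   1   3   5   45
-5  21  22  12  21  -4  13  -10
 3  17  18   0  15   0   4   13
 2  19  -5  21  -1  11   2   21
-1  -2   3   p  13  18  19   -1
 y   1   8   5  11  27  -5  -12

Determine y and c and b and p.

Row 7 has -1 − 2 + 3 + 13 + 18 + 19 − 1 = 49; the blank must be 70 − 49 = 21.
Column 4 has 8 − 4 + 12 + 0 + 21 + 21 + 5 = 63; the blank must be 70 − 63 = 7.
Row 8 has 1 + 8 + 5 + 11 + 27 − 5 − 12 = 35; the blank must be 70 − 35 = 35.
Row 1 has 3 + 19 + 7 + 12 + 1 + 12 + 18 = 72; the blank must be 70 − 72 = -2.

y = 35, c = -2, b = 7, p = 21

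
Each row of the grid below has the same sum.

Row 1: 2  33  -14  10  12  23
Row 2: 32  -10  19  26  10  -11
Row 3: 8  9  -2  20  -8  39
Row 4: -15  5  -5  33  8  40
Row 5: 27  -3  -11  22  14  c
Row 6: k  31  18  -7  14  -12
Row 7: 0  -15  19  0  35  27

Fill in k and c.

k = 22, c = 17

Row 2 sums to 66 and so does row 7; that's the common total.
In row 6 the known cells total 44, leaving 66 − 44 = 22.
In row 5 the known cells total 49, leaving 66 − 49 = 17.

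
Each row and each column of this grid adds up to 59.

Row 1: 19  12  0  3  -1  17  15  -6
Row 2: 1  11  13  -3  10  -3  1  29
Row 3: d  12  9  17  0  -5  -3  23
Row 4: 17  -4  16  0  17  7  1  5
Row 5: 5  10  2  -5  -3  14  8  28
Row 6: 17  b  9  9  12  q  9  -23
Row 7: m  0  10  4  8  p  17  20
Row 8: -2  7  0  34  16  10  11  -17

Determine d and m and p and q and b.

Row 3: 12 + 9 + 17 + 0 − 5 − 3 + 23 = 53, so its missing entry is 59 − 53 = 6.
Column 2: 12 + 11 + 12 − 4 + 10 + 0 + 7 = 48, so its missing entry is 59 − 48 = 11.
Row 6: 17 + 11 + 9 + 9 + 12 + 9 − 23 = 44, so its missing entry is 59 − 44 = 15.
Column 6: 17 − 3 − 5 + 7 + 14 + 15 + 10 = 55, so its missing entry is 59 − 55 = 4.
Row 7: 0 + 10 + 4 + 8 + 4 + 17 + 20 = 63, so its missing entry is 59 − 63 = -4.

d = 6, m = -4, p = 4, q = 15, b = 11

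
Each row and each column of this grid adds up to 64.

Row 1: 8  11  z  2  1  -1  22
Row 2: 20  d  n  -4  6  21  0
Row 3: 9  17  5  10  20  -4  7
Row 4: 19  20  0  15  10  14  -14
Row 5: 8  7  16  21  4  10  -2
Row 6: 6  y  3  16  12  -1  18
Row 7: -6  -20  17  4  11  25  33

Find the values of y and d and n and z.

The known cells in row 6 total 54, leaving 64 − 54 = 10 for the blank.
The known cells in column 2 total 45, leaving 64 − 45 = 19 for the blank.
The known cells in row 2 total 62, leaving 64 − 62 = 2 for the blank.
The known cells in row 1 total 43, leaving 64 − 43 = 21 for the blank.

y = 10, d = 19, n = 2, z = 21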